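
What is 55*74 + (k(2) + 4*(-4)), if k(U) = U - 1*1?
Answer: 4055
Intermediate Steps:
k(U) = -1 + U (k(U) = U - 1 = -1 + U)
55*74 + (k(2) + 4*(-4)) = 55*74 + ((-1 + 2) + 4*(-4)) = 4070 + (1 - 16) = 4070 - 15 = 4055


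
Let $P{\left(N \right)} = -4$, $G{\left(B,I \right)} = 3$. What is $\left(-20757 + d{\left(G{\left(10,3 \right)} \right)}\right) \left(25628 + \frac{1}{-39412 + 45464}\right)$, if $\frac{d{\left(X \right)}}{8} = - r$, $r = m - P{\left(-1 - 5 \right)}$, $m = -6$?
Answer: $- \frac{3216942726837}{6052} \approx -5.3155 \cdot 10^{8}$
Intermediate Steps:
$r = -2$ ($r = -6 - -4 = -6 + 4 = -2$)
$d{\left(X \right)} = 16$ ($d{\left(X \right)} = 8 \left(\left(-1\right) \left(-2\right)\right) = 8 \cdot 2 = 16$)
$\left(-20757 + d{\left(G{\left(10,3 \right)} \right)}\right) \left(25628 + \frac{1}{-39412 + 45464}\right) = \left(-20757 + 16\right) \left(25628 + \frac{1}{-39412 + 45464}\right) = - 20741 \left(25628 + \frac{1}{6052}\right) = \left(-20741\right) \frac{155100657}{6052} = - \frac{3216942726837}{6052}$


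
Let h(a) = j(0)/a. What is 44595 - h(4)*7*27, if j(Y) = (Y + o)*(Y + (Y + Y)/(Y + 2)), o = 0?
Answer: 44595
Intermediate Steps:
j(Y) = Y*(Y + 2*Y/(2 + Y)) (j(Y) = (Y + 0)*(Y + (Y + Y)/(Y + 2)) = Y*(Y + (2*Y)/(2 + Y)) = Y*(Y + 2*Y/(2 + Y)))
h(a) = 0 (h(a) = (0²*(4 + 0)/(2 + 0))/a = (0*4/2)/a = (0*(½)*4)/a = 0/a = 0)
44595 - h(4)*7*27 = 44595 - 0*7*27 = 44595 - 0*27 = 44595 - 1*0 = 44595 + 0 = 44595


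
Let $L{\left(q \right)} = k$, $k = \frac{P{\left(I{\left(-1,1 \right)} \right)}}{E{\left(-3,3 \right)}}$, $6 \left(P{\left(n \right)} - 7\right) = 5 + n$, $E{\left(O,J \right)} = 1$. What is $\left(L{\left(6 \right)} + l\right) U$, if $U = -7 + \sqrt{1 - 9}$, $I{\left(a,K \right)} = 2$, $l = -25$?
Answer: $\frac{707}{6} - \frac{101 i \sqrt{2}}{3} \approx 117.83 - 47.612 i$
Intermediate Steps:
$P{\left(n \right)} = \frac{47}{6} + \frac{n}{6}$ ($P{\left(n \right)} = 7 + \frac{5 + n}{6} = 7 + \left(\frac{5}{6} + \frac{n}{6}\right) = \frac{47}{6} + \frac{n}{6}$)
$k = \frac{49}{6}$ ($k = \frac{\frac{47}{6} + \frac{1}{6} \cdot 2}{1} = \left(\frac{47}{6} + \frac{1}{3}\right) 1 = \frac{49}{6} \cdot 1 = \frac{49}{6} \approx 8.1667$)
$L{\left(q \right)} = \frac{49}{6}$
$U = -7 + 2 i \sqrt{2}$ ($U = -7 + \sqrt{-8} = -7 + 2 i \sqrt{2} \approx -7.0 + 2.8284 i$)
$\left(L{\left(6 \right)} + l\right) U = \left(\frac{49}{6} - 25\right) \left(-7 + 2 i \sqrt{2}\right) = - \frac{101 \left(-7 + 2 i \sqrt{2}\right)}{6} = \frac{707}{6} - \frac{101 i \sqrt{2}}{3}$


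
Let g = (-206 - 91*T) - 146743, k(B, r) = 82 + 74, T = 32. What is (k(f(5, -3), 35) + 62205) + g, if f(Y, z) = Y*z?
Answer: -87500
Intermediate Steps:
k(B, r) = 156
g = -149861 (g = (-206 - 91*32) - 146743 = (-206 - 2912) - 146743 = -3118 - 146743 = -149861)
(k(f(5, -3), 35) + 62205) + g = (156 + 62205) - 149861 = 62361 - 149861 = -87500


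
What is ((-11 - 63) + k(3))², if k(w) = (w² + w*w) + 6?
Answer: 2500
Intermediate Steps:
k(w) = 6 + 2*w² (k(w) = (w² + w²) + 6 = 2*w² + 6 = 6 + 2*w²)
((-11 - 63) + k(3))² = ((-11 - 63) + (6 + 2*3²))² = (-74 + (6 + 2*9))² = (-74 + (6 + 18))² = (-74 + 24)² = (-50)² = 2500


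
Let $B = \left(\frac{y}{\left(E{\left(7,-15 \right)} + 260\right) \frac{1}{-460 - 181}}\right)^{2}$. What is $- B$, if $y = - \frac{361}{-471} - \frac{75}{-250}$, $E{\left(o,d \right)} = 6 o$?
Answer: $- \frac{10366744986049}{2023278656400} \approx -5.1237$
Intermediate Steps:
$y = \frac{5023}{4710}$ ($y = \left(-361\right) \left(- \frac{1}{471}\right) - - \frac{3}{10} = \frac{361}{471} + \frac{3}{10} = \frac{5023}{4710} \approx 1.0665$)
$B = \frac{10366744986049}{2023278656400}$ ($B = \left(\frac{5023}{4710 \frac{6 \cdot 7 + 260}{-460 - 181}}\right)^{2} = \left(\frac{5023}{4710 \frac{42 + 260}{-641}}\right)^{2} = \left(\frac{5023}{4710 \cdot 302 \left(- \frac{1}{641}\right)}\right)^{2} = \left(\frac{5023}{4710 \left(- \frac{302}{641}\right)}\right)^{2} = \left(\frac{5023}{4710} \left(- \frac{641}{302}\right)\right)^{2} = \left(- \frac{3219743}{1422420}\right)^{2} = \frac{10366744986049}{2023278656400} \approx 5.1237$)
$- B = \left(-1\right) \frac{10366744986049}{2023278656400} = - \frac{10366744986049}{2023278656400}$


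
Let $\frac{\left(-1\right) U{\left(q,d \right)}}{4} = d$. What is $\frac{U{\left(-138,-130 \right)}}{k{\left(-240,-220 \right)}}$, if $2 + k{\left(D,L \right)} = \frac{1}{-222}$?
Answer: $- \frac{23088}{89} \approx -259.42$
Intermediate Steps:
$U{\left(q,d \right)} = - 4 d$
$k{\left(D,L \right)} = - \frac{445}{222}$ ($k{\left(D,L \right)} = -2 + \frac{1}{-222} = -2 - \frac{1}{222} = - \frac{445}{222}$)
$\frac{U{\left(-138,-130 \right)}}{k{\left(-240,-220 \right)}} = \frac{\left(-4\right) \left(-130\right)}{- \frac{445}{222}} = 520 \left(- \frac{222}{445}\right) = - \frac{23088}{89}$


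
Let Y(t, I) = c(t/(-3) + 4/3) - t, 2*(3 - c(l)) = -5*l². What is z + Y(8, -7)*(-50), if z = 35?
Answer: 565/9 ≈ 62.778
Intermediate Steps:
c(l) = 3 + 5*l²/2 (c(l) = 3 - (-5)*l²/2 = 3 + 5*l²/2)
Y(t, I) = 3 - t + 5*(4/3 - t/3)²/2 (Y(t, I) = (3 + 5*(t/(-3) + 4/3)²/2) - t = (3 + 5*(t*(-⅓) + 4*(⅓))²/2) - t = (3 + 5*(-t/3 + 4/3)²/2) - t = (3 + 5*(4/3 - t/3)²/2) - t = 3 - t + 5*(4/3 - t/3)²/2)
z + Y(8, -7)*(-50) = 35 + (67/9 - 29/9*8 + (5/18)*8²)*(-50) = 35 + (67/9 - 232/9 + (5/18)*64)*(-50) = 35 + (67/9 - 232/9 + 160/9)*(-50) = 35 - 5/9*(-50) = 35 + 250/9 = 565/9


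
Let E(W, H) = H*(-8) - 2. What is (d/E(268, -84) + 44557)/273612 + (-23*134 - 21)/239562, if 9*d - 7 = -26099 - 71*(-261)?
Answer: 3291323279981/21958257711240 ≈ 0.14989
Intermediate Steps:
E(W, H) = -2 - 8*H (E(W, H) = -8*H - 2 = -2 - 8*H)
d = -7561/9 (d = 7/9 + (-26099 - 71*(-261))/9 = 7/9 + (-26099 - 1*(-18531))/9 = 7/9 + (-26099 + 18531)/9 = 7/9 + (⅑)*(-7568) = 7/9 - 7568/9 = -7561/9 ≈ -840.11)
(d/E(268, -84) + 44557)/273612 + (-23*134 - 21)/239562 = (-7561/(9*(-2 - 8*(-84))) + 44557)/273612 + (-23*134 - 21)/239562 = (-7561/(9*(-2 + 672)) + 44557)*(1/273612) + (-3082 - 21)*(1/239562) = (-7561/9/670 + 44557)*(1/273612) - 3103*1/239562 = (-7561/9*1/670 + 44557)*(1/273612) - 3103/239562 = (-7561/6030 + 44557)*(1/273612) - 3103/239562 = (268671149/6030)*(1/273612) - 3103/239562 = 268671149/1649880360 - 3103/239562 = 3291323279981/21958257711240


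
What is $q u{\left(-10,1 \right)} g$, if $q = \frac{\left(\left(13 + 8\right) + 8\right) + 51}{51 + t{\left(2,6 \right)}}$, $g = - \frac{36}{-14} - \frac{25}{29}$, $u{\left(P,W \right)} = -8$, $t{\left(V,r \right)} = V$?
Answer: $- \frac{222080}{10759} \approx -20.641$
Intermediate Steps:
$g = \frac{347}{203}$ ($g = \left(-36\right) \left(- \frac{1}{14}\right) - \frac{25}{29} = \frac{18}{7} - \frac{25}{29} = \frac{347}{203} \approx 1.7094$)
$q = \frac{80}{53}$ ($q = \frac{\left(\left(13 + 8\right) + 8\right) + 51}{51 + 2} = \frac{\left(21 + 8\right) + 51}{53} = \left(29 + 51\right) \frac{1}{53} = 80 \cdot \frac{1}{53} = \frac{80}{53} \approx 1.5094$)
$q u{\left(-10,1 \right)} g = \frac{80}{53} \left(-8\right) \frac{347}{203} = \left(- \frac{640}{53}\right) \frac{347}{203} = - \frac{222080}{10759}$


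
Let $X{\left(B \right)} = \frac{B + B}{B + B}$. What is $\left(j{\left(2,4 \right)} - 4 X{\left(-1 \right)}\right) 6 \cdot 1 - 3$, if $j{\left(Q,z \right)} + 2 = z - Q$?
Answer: $-27$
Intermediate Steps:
$j{\left(Q,z \right)} = -2 + z - Q$ ($j{\left(Q,z \right)} = -2 - \left(Q - z\right) = -2 + z - Q$)
$X{\left(B \right)} = 1$ ($X{\left(B \right)} = \frac{2 B}{2 B} = 2 B \frac{1}{2 B} = 1$)
$\left(j{\left(2,4 \right)} - 4 X{\left(-1 \right)}\right) 6 \cdot 1 - 3 = \left(\left(-2 + 4 - 2\right) - 4\right) 6 \cdot 1 - 3 = \left(\left(-2 + 4 - 2\right) - 4\right) 6 - 3 = \left(0 - 4\right) 6 - 3 = \left(-4\right) 6 - 3 = -24 - 3 = -27$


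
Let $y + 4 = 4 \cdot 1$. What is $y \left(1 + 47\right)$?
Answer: $0$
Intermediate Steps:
$y = 0$ ($y = -4 + 4 \cdot 1 = -4 + 4 = 0$)
$y \left(1 + 47\right) = 0 \left(1 + 47\right) = 0 \cdot 48 = 0$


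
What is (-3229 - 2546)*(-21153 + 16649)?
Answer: 26010600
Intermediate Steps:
(-3229 - 2546)*(-21153 + 16649) = -5775*(-4504) = 26010600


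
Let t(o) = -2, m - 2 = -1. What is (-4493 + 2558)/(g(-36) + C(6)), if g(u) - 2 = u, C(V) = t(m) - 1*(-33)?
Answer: 645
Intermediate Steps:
m = 1 (m = 2 - 1 = 1)
C(V) = 31 (C(V) = -2 - 1*(-33) = -2 + 33 = 31)
g(u) = 2 + u
(-4493 + 2558)/(g(-36) + C(6)) = (-4493 + 2558)/((2 - 36) + 31) = -1935/(-34 + 31) = -1935/(-3) = -1935*(-1/3) = 645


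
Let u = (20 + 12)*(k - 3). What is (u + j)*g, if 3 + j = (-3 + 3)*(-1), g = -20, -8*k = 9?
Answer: 2700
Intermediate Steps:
k = -9/8 (k = -⅛*9 = -9/8 ≈ -1.1250)
j = -3 (j = -3 + (-3 + 3)*(-1) = -3 + 0*(-1) = -3 + 0 = -3)
u = -132 (u = (20 + 12)*(-9/8 - 3) = 32*(-33/8) = -132)
(u + j)*g = (-132 - 3)*(-20) = -135*(-20) = 2700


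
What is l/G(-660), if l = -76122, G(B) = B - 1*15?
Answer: 8458/75 ≈ 112.77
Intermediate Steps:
G(B) = -15 + B (G(B) = B - 15 = -15 + B)
l/G(-660) = -76122/(-15 - 660) = -76122/(-675) = -76122*(-1/675) = 8458/75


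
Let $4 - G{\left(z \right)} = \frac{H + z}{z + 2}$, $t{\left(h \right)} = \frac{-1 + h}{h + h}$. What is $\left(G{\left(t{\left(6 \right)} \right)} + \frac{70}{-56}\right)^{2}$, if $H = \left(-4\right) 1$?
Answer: $\frac{241081}{13456} \approx 17.916$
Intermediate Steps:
$H = -4$
$t{\left(h \right)} = \frac{-1 + h}{2 h}$
$G{\left(z \right)} = 4 - \frac{-4 + z}{2 + z}$ ($G{\left(z \right)} = 4 - \frac{-4 + z}{z + 2} = 4 - \frac{-4 + z}{2 + z}$)
$\left(G{\left(t{\left(6 \right)} \right)} + \frac{70}{-56}\right)^{2} = \left(\frac{3 \left(4 + \frac{-1 + 6}{2 \cdot 6}\right)}{2 + \frac{-1 + 6}{2 \cdot 6}} + \frac{70}{-56}\right)^{2} = \left(\frac{3 \left(4 + \frac{1}{2} \cdot \frac{1}{6} \cdot 5\right)}{2 + \frac{1}{2} \cdot \frac{1}{6} \cdot 5} + 70 \left(- \frac{1}{56}\right)\right)^{2} = \left(\frac{3 \left(4 + \frac{5}{12}\right)}{2 + \frac{5}{12}} - \frac{5}{4}\right)^{2} = \left(3 \frac{1}{\frac{29}{12}} \cdot \frac{53}{12} - \frac{5}{4}\right)^{2} = \left(3 \cdot \frac{12}{29} \cdot \frac{53}{12} - \frac{5}{4}\right)^{2} = \left(\frac{159}{29} - \frac{5}{4}\right)^{2} = \left(\frac{491}{116}\right)^{2} = \frac{241081}{13456}$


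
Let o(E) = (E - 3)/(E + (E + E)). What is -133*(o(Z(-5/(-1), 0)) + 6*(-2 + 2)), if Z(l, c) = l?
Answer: -266/15 ≈ -17.733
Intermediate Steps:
o(E) = (-3 + E)/(3*E) (o(E) = (-3 + E)/(E + 2*E) = (-3 + E)/((3*E)) = (-3 + E)*(1/(3*E)) = (-3 + E)/(3*E))
-133*(o(Z(-5/(-1), 0)) + 6*(-2 + 2)) = -133*((-3 - 5/(-1))/(3*((-5/(-1)))) + 6*(-2 + 2)) = -133*((-3 - 5*(-1))/(3*((-5*(-1)))) + 6*0) = -133*((⅓)*(-3 + 5)/5 + 0) = -133*((⅓)*(⅕)*2 + 0) = -133*(2/15 + 0) = -133*2/15 = -266/15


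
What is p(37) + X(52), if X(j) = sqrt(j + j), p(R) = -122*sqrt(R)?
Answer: -122*sqrt(37) + 2*sqrt(26) ≈ -731.90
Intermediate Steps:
X(j) = sqrt(2)*sqrt(j) (X(j) = sqrt(2*j) = sqrt(2)*sqrt(j))
p(37) + X(52) = -122*sqrt(37) + sqrt(2)*sqrt(52) = -122*sqrt(37) + sqrt(2)*(2*sqrt(13)) = -122*sqrt(37) + 2*sqrt(26)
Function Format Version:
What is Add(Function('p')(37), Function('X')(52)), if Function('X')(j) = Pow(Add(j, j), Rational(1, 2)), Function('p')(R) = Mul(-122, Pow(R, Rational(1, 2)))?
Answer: Add(Mul(-122, Pow(37, Rational(1, 2))), Mul(2, Pow(26, Rational(1, 2)))) ≈ -731.90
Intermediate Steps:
Function('X')(j) = Mul(Pow(2, Rational(1, 2)), Pow(j, Rational(1, 2))) (Function('X')(j) = Pow(Mul(2, j), Rational(1, 2)) = Mul(Pow(2, Rational(1, 2)), Pow(j, Rational(1, 2))))
Add(Function('p')(37), Function('X')(52)) = Add(Mul(-122, Pow(37, Rational(1, 2))), Mul(Pow(2, Rational(1, 2)), Pow(52, Rational(1, 2)))) = Add(Mul(-122, Pow(37, Rational(1, 2))), Mul(Pow(2, Rational(1, 2)), Mul(2, Pow(13, Rational(1, 2))))) = Add(Mul(-122, Pow(37, Rational(1, 2))), Mul(2, Pow(26, Rational(1, 2))))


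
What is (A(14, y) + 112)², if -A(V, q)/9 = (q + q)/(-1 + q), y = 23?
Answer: 1050625/121 ≈ 8682.8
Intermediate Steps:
A(V, q) = -18*q/(-1 + q) (A(V, q) = -9*(q + q)/(-1 + q) = -9*2*q/(-1 + q) = -18*q/(-1 + q))
(A(14, y) + 112)² = (-18*23/(-1 + 23) + 112)² = (-18*23/22 + 112)² = (-18*23*1/22 + 112)² = (-207/11 + 112)² = (1025/11)² = 1050625/121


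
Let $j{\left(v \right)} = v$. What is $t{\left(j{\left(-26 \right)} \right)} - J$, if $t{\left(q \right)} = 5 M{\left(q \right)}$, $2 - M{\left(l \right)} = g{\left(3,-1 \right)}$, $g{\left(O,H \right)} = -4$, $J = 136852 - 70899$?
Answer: $-65923$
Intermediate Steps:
$J = 65953$ ($J = 136852 - 70899 = 65953$)
$M{\left(l \right)} = 6$ ($M{\left(l \right)} = 2 - -4 = 2 + 4 = 6$)
$t{\left(q \right)} = 30$ ($t{\left(q \right)} = 5 \cdot 6 = 30$)
$t{\left(j{\left(-26 \right)} \right)} - J = 30 - 65953 = -65923$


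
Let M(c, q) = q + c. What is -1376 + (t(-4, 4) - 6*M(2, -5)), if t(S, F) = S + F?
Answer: -1358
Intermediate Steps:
M(c, q) = c + q
t(S, F) = F + S
-1376 + (t(-4, 4) - 6*M(2, -5)) = -1376 + ((4 - 4) - 6*(2 - 5)) = -1376 + (0 - 6*(-3)) = -1376 + (0 + 18) = -1376 + 18 = -1358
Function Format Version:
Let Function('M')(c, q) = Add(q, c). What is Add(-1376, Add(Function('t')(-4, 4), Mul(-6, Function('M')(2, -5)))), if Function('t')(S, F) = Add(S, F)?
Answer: -1358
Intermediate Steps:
Function('M')(c, q) = Add(c, q)
Function('t')(S, F) = Add(F, S)
Add(-1376, Add(Function('t')(-4, 4), Mul(-6, Function('M')(2, -5)))) = Add(-1376, Add(Add(4, -4), Mul(-6, Add(2, -5)))) = Add(-1376, Add(0, Mul(-6, -3))) = Add(-1376, Add(0, 18)) = Add(-1376, 18) = -1358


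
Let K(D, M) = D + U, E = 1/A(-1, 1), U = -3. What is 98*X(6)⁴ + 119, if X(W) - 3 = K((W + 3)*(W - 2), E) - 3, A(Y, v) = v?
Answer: 116220377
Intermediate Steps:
E = 1 (E = 1/1 = 1)
K(D, M) = -3 + D (K(D, M) = D - 3 = -3 + D)
X(W) = -3 + (-2 + W)*(3 + W) (X(W) = 3 + ((-3 + (W + 3)*(W - 2)) - 3) = 3 + ((-3 + (3 + W)*(-2 + W)) - 3) = 3 + ((-3 + (-2 + W)*(3 + W)) - 3) = 3 + (-6 + (-2 + W)*(3 + W)) = -3 + (-2 + W)*(3 + W))
98*X(6)⁴ + 119 = 98*(-9 + 6 + 6²)⁴ + 119 = 98*(-9 + 6 + 36)⁴ + 119 = 98*33⁴ + 119 = 98*1185921 + 119 = 116220258 + 119 = 116220377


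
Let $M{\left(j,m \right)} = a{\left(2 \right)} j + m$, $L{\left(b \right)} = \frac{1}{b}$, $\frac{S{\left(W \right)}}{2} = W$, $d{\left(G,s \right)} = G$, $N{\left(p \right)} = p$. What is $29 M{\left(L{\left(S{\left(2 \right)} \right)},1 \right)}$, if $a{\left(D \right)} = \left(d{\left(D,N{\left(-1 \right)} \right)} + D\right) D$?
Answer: $87$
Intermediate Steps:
$S{\left(W \right)} = 2 W$
$a{\left(D \right)} = 2 D^{2}$ ($a{\left(D \right)} = \left(D + D\right) D = 2 D D = 2 D^{2}$)
$M{\left(j,m \right)} = m + 8 j$ ($M{\left(j,m \right)} = 2 \cdot 2^{2} j + m = 2 \cdot 4 j + m = 8 j + m = m + 8 j$)
$29 M{\left(L{\left(S{\left(2 \right)} \right)},1 \right)} = 29 \left(1 + \frac{8}{2 \cdot 2}\right) = 29 \left(1 + \frac{8}{4}\right) = 29 \left(1 + 8 \cdot \frac{1}{4}\right) = 29 \left(1 + 2\right) = 29 \cdot 3 = 87$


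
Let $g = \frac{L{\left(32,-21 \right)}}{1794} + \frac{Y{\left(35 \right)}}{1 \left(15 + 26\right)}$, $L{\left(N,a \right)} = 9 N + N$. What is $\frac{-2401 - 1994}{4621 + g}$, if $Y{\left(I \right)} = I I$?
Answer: $- \frac{161634915}{171051902} \approx -0.94495$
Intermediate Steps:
$Y{\left(I \right)} = I^{2}$
$L{\left(N,a \right)} = 10 N$
$g = \frac{1105385}{36777}$ ($g = \frac{10 \cdot 32}{1794} + \frac{35^{2}}{1 \left(15 + 26\right)} = 320 \cdot \frac{1}{1794} + \frac{1225}{1 \cdot 41} = \frac{160}{897} + \frac{1225}{41} = \frac{1105385}{36777} \approx 30.056$)
$\frac{-2401 - 1994}{4621 + g} = \frac{-2401 - 1994}{4621 + \frac{1105385}{36777}} = - \frac{4395}{\frac{171051902}{36777}} = \left(-4395\right) \frac{36777}{171051902} = - \frac{161634915}{171051902}$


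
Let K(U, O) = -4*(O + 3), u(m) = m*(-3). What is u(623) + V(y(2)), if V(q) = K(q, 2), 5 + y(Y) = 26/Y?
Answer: -1889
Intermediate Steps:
u(m) = -3*m
y(Y) = -5 + 26/Y
K(U, O) = -12 - 4*O (K(U, O) = -4*(3 + O) = -12 - 4*O)
V(q) = -20 (V(q) = -12 - 4*2 = -12 - 8 = -20)
u(623) + V(y(2)) = -3*623 - 20 = -1869 - 20 = -1889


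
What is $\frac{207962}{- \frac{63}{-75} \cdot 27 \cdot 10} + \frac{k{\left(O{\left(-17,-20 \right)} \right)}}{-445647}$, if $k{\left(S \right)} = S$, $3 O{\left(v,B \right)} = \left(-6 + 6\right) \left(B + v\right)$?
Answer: $\frac{519905}{567} \approx 916.94$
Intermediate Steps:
$O{\left(v,B \right)} = 0$ ($O{\left(v,B \right)} = \frac{\left(-6 + 6\right) \left(B + v\right)}{3} = \frac{0 \left(B + v\right)}{3} = \frac{1}{3} \cdot 0 = 0$)
$\frac{207962}{- \frac{63}{-75} \cdot 27 \cdot 10} + \frac{k{\left(O{\left(-17,-20 \right)} \right)}}{-445647} = \frac{207962}{- \frac{63}{-75} \cdot 27 \cdot 10} + \frac{0}{-445647} = \frac{207962}{\left(-63\right) \left(- \frac{1}{75}\right) 27 \cdot 10} + 0 \left(- \frac{1}{445647}\right) = \frac{207962}{\frac{21}{25} \cdot 27 \cdot 10} + 0 = \frac{207962}{\frac{567}{25} \cdot 10} + 0 = \frac{207962}{\frac{1134}{5}} + 0 = 207962 \cdot \frac{5}{1134} + 0 = \frac{519905}{567} + 0 = \frac{519905}{567}$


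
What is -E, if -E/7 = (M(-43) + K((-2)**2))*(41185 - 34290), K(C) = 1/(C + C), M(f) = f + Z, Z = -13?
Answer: -21574455/8 ≈ -2.6968e+6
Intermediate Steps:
M(f) = -13 + f (M(f) = f - 13 = -13 + f)
K(C) = 1/(2*C)
E = 21574455/8 (E = -7*((-13 - 43) + 1/(2*((-2)**2)))*(41185 - 34290) = -7*(-56 + (1/2)/4)*6895 = -7*(-56 + (1/2)*(1/4))*6895 = -7*(-56 + 1/8)*6895 = -(-3129)*6895/8 = -7*(-3082065/8) = 21574455/8 ≈ 2.6968e+6)
-E = -1*21574455/8 = -21574455/8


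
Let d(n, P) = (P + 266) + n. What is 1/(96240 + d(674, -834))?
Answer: 1/96346 ≈ 1.0379e-5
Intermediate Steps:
d(n, P) = 266 + P + n (d(n, P) = (266 + P) + n = 266 + P + n)
1/(96240 + d(674, -834)) = 1/(96240 + (266 - 834 + 674)) = 1/(96240 + 106) = 1/96346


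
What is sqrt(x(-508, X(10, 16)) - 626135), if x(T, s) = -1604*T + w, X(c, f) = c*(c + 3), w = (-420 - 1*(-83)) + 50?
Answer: sqrt(188410) ≈ 434.06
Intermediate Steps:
w = -287 (w = (-420 + 83) + 50 = -337 + 50 = -287)
X(c, f) = c*(3 + c)
x(T, s) = -287 - 1604*T (x(T, s) = -1604*T - 287 = -287 - 1604*T)
sqrt(x(-508, X(10, 16)) - 626135) = sqrt((-287 - 1604*(-508)) - 626135) = sqrt((-287 + 814832) - 626135) = sqrt(814545 - 626135) = sqrt(188410)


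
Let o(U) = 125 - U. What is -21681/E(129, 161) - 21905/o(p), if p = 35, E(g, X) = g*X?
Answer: -30459749/124614 ≈ -244.43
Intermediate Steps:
E(g, X) = X*g
-21681/E(129, 161) - 21905/o(p) = -21681/(161*129) - 21905/(125 - 1*35) = -21681/20769 - 21905/(125 - 35) = -21681*1/20769 - 21905/90 = -7227/6923 - 21905*1/90 = -7227/6923 - 4381/18 = -30459749/124614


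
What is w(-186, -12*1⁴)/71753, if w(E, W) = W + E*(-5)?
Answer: 918/71753 ≈ 0.012794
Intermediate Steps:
w(E, W) = W - 5*E
w(-186, -12*1⁴)/71753 = (-12*1⁴ - 5*(-186))/71753 = (-12*1 + 930)*(1/71753) = (-12 + 930)*(1/71753) = 918*(1/71753) = 918/71753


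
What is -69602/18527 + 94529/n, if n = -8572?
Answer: -2347967127/158813444 ≈ -14.784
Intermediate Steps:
-69602/18527 + 94529/n = -69602/18527 + 94529/(-8572) = -69602*1/18527 + 94529*(-1/8572) = -69602/18527 - 94529/8572 = -2347967127/158813444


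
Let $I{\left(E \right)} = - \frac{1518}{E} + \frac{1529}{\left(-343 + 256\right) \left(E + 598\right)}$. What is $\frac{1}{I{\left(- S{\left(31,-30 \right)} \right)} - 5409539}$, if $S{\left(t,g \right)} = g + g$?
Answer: $- \frac{143115}{774189798617} \approx -1.8486 \cdot 10^{-7}$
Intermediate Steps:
$S{\left(t,g \right)} = 2 g$
$I{\left(E \right)} = - \frac{1518}{E} + \frac{1529}{-52026 - 87 E}$ ($I{\left(E \right)} = - \frac{1518}{E} + \frac{1529}{\left(-87\right) \left(598 + E\right)} = - \frac{1518}{E} + \frac{1529}{-52026 - 87 E}$)
$\frac{1}{I{\left(- S{\left(31,-30 \right)} \right)} - 5409539} = \frac{1}{\frac{11 \left(-7179588 - 12145 \left(- 2 \left(-30\right)\right)\right)}{87 \left(- 2 \left(-30\right)\right) \left(598 - 2 \left(-30\right)\right)} - 5409539} = \frac{1}{\frac{11 \left(-7179588 - 12145 \left(\left(-1\right) \left(-60\right)\right)\right)}{87 \left(\left(-1\right) \left(-60\right)\right) \left(598 - -60\right)} - 5409539} = \frac{1}{\frac{11 \left(-7179588 - 728700\right)}{87 \cdot 60 \left(598 + 60\right)} - 5409539} = \frac{1}{\frac{11}{87} \cdot \frac{1}{60} \cdot \frac{1}{658} \left(-7179588 - 728700\right) - 5409539} = \frac{1}{\frac{11}{87} \cdot \frac{1}{60} \cdot \frac{1}{658} \left(-7908288\right) - 5409539} = \frac{1}{- \frac{3624632}{143115} - 5409539} = \frac{1}{- \frac{774189798617}{143115}} = - \frac{143115}{774189798617}$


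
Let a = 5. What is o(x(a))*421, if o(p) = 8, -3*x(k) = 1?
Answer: 3368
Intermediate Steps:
x(k) = -⅓ (x(k) = -⅓*1 = -⅓)
o(x(a))*421 = 8*421 = 3368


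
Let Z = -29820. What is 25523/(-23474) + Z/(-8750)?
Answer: 6809549/2934250 ≈ 2.3207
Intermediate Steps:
25523/(-23474) + Z/(-8750) = 25523/(-23474) - 29820/(-8750) = 25523*(-1/23474) - 29820*(-1/8750) = -25523/23474 + 426/125 = 6809549/2934250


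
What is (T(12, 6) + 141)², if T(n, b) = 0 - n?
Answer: 16641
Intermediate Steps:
T(n, b) = -n
(T(12, 6) + 141)² = (-1*12 + 141)² = (-12 + 141)² = 129² = 16641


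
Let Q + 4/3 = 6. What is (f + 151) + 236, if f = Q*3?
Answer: 401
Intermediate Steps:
Q = 14/3 (Q = -4/3 + 6 = 14/3 ≈ 4.6667)
f = 14 (f = (14/3)*3 = 14)
(f + 151) + 236 = (14 + 151) + 236 = 165 + 236 = 401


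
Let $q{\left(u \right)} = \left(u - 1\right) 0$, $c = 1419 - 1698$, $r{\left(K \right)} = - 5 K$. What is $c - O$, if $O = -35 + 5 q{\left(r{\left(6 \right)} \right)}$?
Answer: $-244$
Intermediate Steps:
$c = -279$
$q{\left(u \right)} = 0$ ($q{\left(u \right)} = \left(-1 + u\right) 0 = 0$)
$O = -35$ ($O = -35 + 5 \cdot 0 = -35 + 0 = -35$)
$c - O = -279 - -35 = -279 + 35 = -244$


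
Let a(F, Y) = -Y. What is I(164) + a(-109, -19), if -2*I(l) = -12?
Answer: 25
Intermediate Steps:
I(l) = 6 (I(l) = -½*(-12) = 6)
I(164) + a(-109, -19) = 6 - 1*(-19) = 6 + 19 = 25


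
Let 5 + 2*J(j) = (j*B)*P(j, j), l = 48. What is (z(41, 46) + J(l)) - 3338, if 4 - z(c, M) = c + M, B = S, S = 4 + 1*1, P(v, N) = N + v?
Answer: 16193/2 ≈ 8096.5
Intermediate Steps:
S = 5 (S = 4 + 1 = 5)
B = 5
z(c, M) = 4 - M - c (z(c, M) = 4 - (c + M) = 4 - (M + c) = 4 + (-M - c) = 4 - M - c)
J(j) = -5/2 + 5*j² (J(j) = -5/2 + ((j*5)*(j + j))/2 = -5/2 + ((5*j)*(2*j))/2 = -5/2 + (10*j²)/2 = -5/2 + 5*j²)
(z(41, 46) + J(l)) - 3338 = ((4 - 1*46 - 1*41) + (-5/2 + 5*48²)) - 3338 = ((4 - 46 - 41) + (-5/2 + 5*2304)) - 3338 = (-83 + (-5/2 + 11520)) - 3338 = (-83 + 23035/2) - 3338 = 22869/2 - 3338 = 16193/2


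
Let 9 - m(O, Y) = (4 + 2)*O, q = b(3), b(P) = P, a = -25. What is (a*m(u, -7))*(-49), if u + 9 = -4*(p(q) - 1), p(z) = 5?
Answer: 194775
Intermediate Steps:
q = 3
u = -25 (u = -9 - 4*(5 - 1) = -9 - 4*4 = -9 - 16 = -25)
m(O, Y) = 9 - 6*O (m(O, Y) = 9 - (4 + 2)*O = 9 - 6*O)
(a*m(u, -7))*(-49) = -25*(9 - 6*(-25))*(-49) = -25*(9 + 150)*(-49) = -25*159*(-49) = -3975*(-49) = 194775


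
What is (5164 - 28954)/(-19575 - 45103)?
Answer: 11895/32339 ≈ 0.36782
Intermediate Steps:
(5164 - 28954)/(-19575 - 45103) = -23790/(-64678) = -23790*(-1/64678) = 11895/32339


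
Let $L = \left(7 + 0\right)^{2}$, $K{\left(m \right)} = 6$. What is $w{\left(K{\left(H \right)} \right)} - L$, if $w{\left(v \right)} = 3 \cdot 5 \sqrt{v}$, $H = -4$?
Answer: $-49 + 15 \sqrt{6} \approx -12.258$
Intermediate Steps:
$L = 49$ ($L = 7^{2} = 49$)
$w{\left(v \right)} = 15 \sqrt{v}$
$w{\left(K{\left(H \right)} \right)} - L = 15 \sqrt{6} - 49 = -49 + 15 \sqrt{6}$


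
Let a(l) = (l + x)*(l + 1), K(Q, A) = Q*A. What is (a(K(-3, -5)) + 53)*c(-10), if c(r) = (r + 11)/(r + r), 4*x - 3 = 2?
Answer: -313/20 ≈ -15.650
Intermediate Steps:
x = 5/4 (x = 3/4 + (1/4)*2 = 3/4 + 1/2 = 5/4 ≈ 1.2500)
c(r) = (11 + r)/(2*r) (c(r) = (11 + r)/((2*r)) = (11 + r)*(1/(2*r)) = (11 + r)/(2*r))
K(Q, A) = A*Q
a(l) = (1 + l)*(5/4 + l) (a(l) = (l + 5/4)*(l + 1) = (5/4 + l)*(1 + l) = (1 + l)*(5/4 + l))
(a(K(-3, -5)) + 53)*c(-10) = ((5/4 + (-5*(-3))**2 + 9*(-5*(-3))/4) + 53)*((1/2)*(11 - 10)/(-10)) = ((5/4 + 15**2 + (9/4)*15) + 53)*((1/2)*(-1/10)*1) = ((5/4 + 225 + 135/4) + 53)*(-1/20) = (260 + 53)*(-1/20) = 313*(-1/20) = -313/20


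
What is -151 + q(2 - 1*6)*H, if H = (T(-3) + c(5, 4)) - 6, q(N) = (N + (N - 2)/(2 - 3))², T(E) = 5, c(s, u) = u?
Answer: -139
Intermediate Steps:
q(N) = 4 (q(N) = (N + (-2 + N)/(-1))² = (N + (-2 + N)*(-1))² = (N + (2 - N))² = 2² = 4)
H = 3 (H = (5 + 4) - 6 = 9 - 6 = 3)
-151 + q(2 - 1*6)*H = -151 + 4*3 = -151 + 12 = -139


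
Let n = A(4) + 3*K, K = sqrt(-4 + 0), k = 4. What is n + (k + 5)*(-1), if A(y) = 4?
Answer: -5 + 6*I ≈ -5.0 + 6.0*I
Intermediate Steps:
K = 2*I (K = sqrt(-4) = 2*I ≈ 2.0*I)
n = 4 + 6*I (n = 4 + 3*(2*I) = 4 + 6*I ≈ 4.0 + 6.0*I)
n + (k + 5)*(-1) = (4 + 6*I) + (4 + 5)*(-1) = (4 + 6*I) + 9*(-1) = (4 + 6*I) - 9 = -5 + 6*I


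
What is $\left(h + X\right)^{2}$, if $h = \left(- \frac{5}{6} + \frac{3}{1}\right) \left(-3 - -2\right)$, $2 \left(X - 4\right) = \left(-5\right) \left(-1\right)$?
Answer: $\frac{169}{9} \approx 18.778$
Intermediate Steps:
$X = \frac{13}{2}$ ($X = 4 + \frac{\left(-5\right) \left(-1\right)}{2} = 4 + \frac{1}{2} \cdot 5 = 4 + \frac{5}{2} = \frac{13}{2} \approx 6.5$)
$h = - \frac{13}{6}$ ($h = \left(\left(-5\right) \frac{1}{6} + 3 \cdot 1\right) \left(-3 + 2\right) = \left(- \frac{5}{6} + 3\right) \left(-1\right) = \frac{13}{6} \left(-1\right) = - \frac{13}{6} \approx -2.1667$)
$\left(h + X\right)^{2} = \left(- \frac{13}{6} + \frac{13}{2}\right)^{2} = \left(\frac{13}{3}\right)^{2} = \frac{169}{9}$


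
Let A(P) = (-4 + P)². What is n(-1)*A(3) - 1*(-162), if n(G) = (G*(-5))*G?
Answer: 157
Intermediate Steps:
n(G) = -5*G² (n(G) = (-5*G)*G = -5*G²)
n(-1)*A(3) - 1*(-162) = (-5*(-1)²)*(-4 + 3)² - 1*(-162) = -5*1*(-1)² + 162 = -5*1 + 162 = -5 + 162 = 157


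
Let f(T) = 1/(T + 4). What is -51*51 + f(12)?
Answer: -41615/16 ≈ -2600.9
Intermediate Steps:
f(T) = 1/(4 + T)
-51*51 + f(12) = -51*51 + 1/(4 + 12) = -2601 + 1/16 = -41615/16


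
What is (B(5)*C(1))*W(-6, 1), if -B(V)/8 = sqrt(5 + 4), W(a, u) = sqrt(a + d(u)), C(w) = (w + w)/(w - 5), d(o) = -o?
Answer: 12*I*sqrt(7) ≈ 31.749*I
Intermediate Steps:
C(w) = 2*w/(-5 + w) (C(w) = (2*w)/(-5 + w) = 2*w/(-5 + w))
W(a, u) = sqrt(a - u)
B(V) = -24 (B(V) = -8*sqrt(5 + 4) = -8*sqrt(9) = -8*3 = -24)
(B(5)*C(1))*W(-6, 1) = (-48/(-5 + 1))*sqrt(-6 - 1*1) = (-48/(-4))*sqrt(-6 - 1) = (-48*(-1)/4)*sqrt(-7) = (-24*(-1/2))*(I*sqrt(7)) = 12*(I*sqrt(7)) = 12*I*sqrt(7)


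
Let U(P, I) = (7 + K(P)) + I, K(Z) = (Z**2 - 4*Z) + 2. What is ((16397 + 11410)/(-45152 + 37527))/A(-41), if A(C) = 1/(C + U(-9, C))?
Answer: -1223508/7625 ≈ -160.46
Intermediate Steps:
K(Z) = 2 + Z**2 - 4*Z
U(P, I) = 9 + I + P**2 - 4*P (U(P, I) = (7 + (2 + P**2 - 4*P)) + I = (9 + P**2 - 4*P) + I = 9 + I + P**2 - 4*P)
A(C) = 1/(126 + 2*C) (A(C) = 1/(C + (9 + C + (-9)**2 - 4*(-9))) = 1/(C + (9 + C + 81 + 36)) = 1/(C + (126 + C)) = 1/(126 + 2*C))
((16397 + 11410)/(-45152 + 37527))/A(-41) = ((16397 + 11410)/(-45152 + 37527))/((1/(2*(63 - 41)))) = (27807/(-7625))/(((1/2)/22)) = (27807*(-1/7625))/(((1/2)*(1/22))) = -27807/(7625*1/44) = -27807/7625*44 = -1223508/7625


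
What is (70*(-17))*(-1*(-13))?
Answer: -15470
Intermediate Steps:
(70*(-17))*(-1*(-13)) = -1190*13 = -15470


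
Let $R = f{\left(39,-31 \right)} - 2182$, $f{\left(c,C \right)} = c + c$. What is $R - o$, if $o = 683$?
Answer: $-2787$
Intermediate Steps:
$f{\left(c,C \right)} = 2 c$
$R = -2104$ ($R = 2 \cdot 39 - 2182 = 78 - 2182 = -2104$)
$R - o = -2104 - 683 = -2787$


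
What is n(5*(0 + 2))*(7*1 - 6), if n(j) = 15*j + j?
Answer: 160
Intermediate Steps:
n(j) = 16*j
n(5*(0 + 2))*(7*1 - 6) = (16*(5*(0 + 2)))*(7*1 - 6) = (16*(5*2))*(7 - 6) = (16*10)*1 = 160*1 = 160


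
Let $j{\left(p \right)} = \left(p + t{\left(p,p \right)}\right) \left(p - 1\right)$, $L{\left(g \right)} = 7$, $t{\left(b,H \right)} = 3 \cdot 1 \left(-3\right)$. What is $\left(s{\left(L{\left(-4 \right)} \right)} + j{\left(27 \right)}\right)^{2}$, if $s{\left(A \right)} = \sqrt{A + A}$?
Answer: $\left(468 + \sqrt{14}\right)^{2} \approx 2.2254 \cdot 10^{5}$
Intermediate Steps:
$t{\left(b,H \right)} = -9$ ($t{\left(b,H \right)} = 3 \left(-3\right) = -9$)
$j{\left(p \right)} = \left(-1 + p\right) \left(-9 + p\right)$ ($j{\left(p \right)} = \left(p - 9\right) \left(p - 1\right) = \left(-9 + p\right) \left(-1 + p\right) = \left(-1 + p\right) \left(-9 + p\right)$)
$s{\left(A \right)} = \sqrt{2} \sqrt{A}$ ($s{\left(A \right)} = \sqrt{2 A} = \sqrt{2} \sqrt{A}$)
$\left(s{\left(L{\left(-4 \right)} \right)} + j{\left(27 \right)}\right)^{2} = \left(\sqrt{2} \sqrt{7} + \left(9 + 27^{2} - 270\right)\right)^{2} = \left(\sqrt{14} + \left(9 + 729 - 270\right)\right)^{2} = \left(\sqrt{14} + 468\right)^{2} = \left(468 + \sqrt{14}\right)^{2}$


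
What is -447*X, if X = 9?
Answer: -4023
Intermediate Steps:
-447*X = -447*9 = -4023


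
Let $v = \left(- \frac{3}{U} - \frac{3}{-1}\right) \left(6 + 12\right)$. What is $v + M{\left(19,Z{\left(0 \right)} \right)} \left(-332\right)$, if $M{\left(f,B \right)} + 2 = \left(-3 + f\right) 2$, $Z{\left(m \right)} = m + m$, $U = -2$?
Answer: $-9879$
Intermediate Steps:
$Z{\left(m \right)} = 2 m$
$M{\left(f,B \right)} = -8 + 2 f$ ($M{\left(f,B \right)} = -2 + \left(-3 + f\right) 2 = -2 + \left(-6 + 2 f\right) = -8 + 2 f$)
$v = 81$ ($v = \left(- \frac{3}{-2} - \frac{3}{-1}\right) \left(6 + 12\right) = \left(\left(-3\right) \left(- \frac{1}{2}\right) - -3\right) 18 = \left(\frac{3}{2} + 3\right) 18 = \frac{9}{2} \cdot 18 = 81$)
$v + M{\left(19,Z{\left(0 \right)} \right)} \left(-332\right) = 81 + \left(-8 + 2 \cdot 19\right) \left(-332\right) = 81 + \left(-8 + 38\right) \left(-332\right) = 81 + 30 \left(-332\right) = 81 - 9960 = -9879$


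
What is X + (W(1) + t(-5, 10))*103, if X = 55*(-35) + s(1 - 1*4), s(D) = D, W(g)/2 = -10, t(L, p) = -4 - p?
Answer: -5430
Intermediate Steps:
W(g) = -20 (W(g) = 2*(-10) = -20)
X = -1928 (X = 55*(-35) + (1 - 1*4) = -1925 + (1 - 4) = -1925 - 3 = -1928)
X + (W(1) + t(-5, 10))*103 = -1928 + (-20 + (-4 - 1*10))*103 = -1928 + (-20 + (-4 - 10))*103 = -1928 + (-20 - 14)*103 = -1928 - 34*103 = -1928 - 3502 = -5430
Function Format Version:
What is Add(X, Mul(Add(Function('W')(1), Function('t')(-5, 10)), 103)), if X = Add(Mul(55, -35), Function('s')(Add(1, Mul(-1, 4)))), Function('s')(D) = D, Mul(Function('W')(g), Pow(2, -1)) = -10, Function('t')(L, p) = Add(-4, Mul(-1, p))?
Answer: -5430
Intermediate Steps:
Function('W')(g) = -20 (Function('W')(g) = Mul(2, -10) = -20)
X = -1928 (X = Add(Mul(55, -35), Add(1, Mul(-1, 4))) = Add(-1925, Add(1, -4)) = Add(-1925, -3) = -1928)
Add(X, Mul(Add(Function('W')(1), Function('t')(-5, 10)), 103)) = Add(-1928, Mul(Add(-20, Add(-4, Mul(-1, 10))), 103)) = Add(-1928, Mul(Add(-20, Add(-4, -10)), 103)) = Add(-1928, Mul(Add(-20, -14), 103)) = Add(-1928, Mul(-34, 103)) = Add(-1928, -3502) = -5430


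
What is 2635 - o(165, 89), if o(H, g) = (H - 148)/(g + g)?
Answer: 469013/178 ≈ 2634.9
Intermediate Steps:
o(H, g) = (-148 + H)/(2*g) (o(H, g) = (-148 + H)/((2*g)) = (-148 + H)*(1/(2*g)) = (-148 + H)/(2*g))
2635 - o(165, 89) = 2635 - (-148 + 165)/(2*89) = 2635 - 17/(2*89) = 2635 - 1*17/178 = 2635 - 17/178 = 469013/178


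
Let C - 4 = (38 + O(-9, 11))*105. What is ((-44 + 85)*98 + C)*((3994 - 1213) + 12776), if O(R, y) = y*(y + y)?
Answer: 519946054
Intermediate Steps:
O(R, y) = 2*y² (O(R, y) = y*(2*y) = 2*y²)
C = 29404 (C = 4 + (38 + 2*11²)*105 = 4 + (38 + 2*121)*105 = 4 + (38 + 242)*105 = 4 + 280*105 = 4 + 29400 = 29404)
((-44 + 85)*98 + C)*((3994 - 1213) + 12776) = ((-44 + 85)*98 + 29404)*((3994 - 1213) + 12776) = (41*98 + 29404)*(2781 + 12776) = (4018 + 29404)*15557 = 33422*15557 = 519946054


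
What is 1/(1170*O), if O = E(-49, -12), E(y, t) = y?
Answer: -1/57330 ≈ -1.7443e-5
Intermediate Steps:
O = -49
1/(1170*O) = 1/(1170*(-49)) = (1/1170)*(-1/49) = -1/57330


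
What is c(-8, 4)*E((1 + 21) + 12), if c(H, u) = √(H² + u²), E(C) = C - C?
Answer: 0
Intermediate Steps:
E(C) = 0
c(-8, 4)*E((1 + 21) + 12) = √((-8)² + 4²)*0 = √(64 + 16)*0 = √80*0 = (4*√5)*0 = 0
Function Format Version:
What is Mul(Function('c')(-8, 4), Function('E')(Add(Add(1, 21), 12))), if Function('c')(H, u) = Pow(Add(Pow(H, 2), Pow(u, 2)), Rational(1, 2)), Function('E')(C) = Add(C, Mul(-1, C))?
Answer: 0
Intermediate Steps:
Function('E')(C) = 0
Mul(Function('c')(-8, 4), Function('E')(Add(Add(1, 21), 12))) = Mul(Pow(Add(Pow(-8, 2), Pow(4, 2)), Rational(1, 2)), 0) = Mul(Pow(Add(64, 16), Rational(1, 2)), 0) = Mul(Pow(80, Rational(1, 2)), 0) = Mul(Mul(4, Pow(5, Rational(1, 2))), 0) = 0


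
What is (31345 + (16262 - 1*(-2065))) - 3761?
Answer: 45911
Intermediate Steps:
(31345 + (16262 - 1*(-2065))) - 3761 = (31345 + (16262 + 2065)) - 3761 = (31345 + 18327) - 3761 = 49672 - 3761 = 45911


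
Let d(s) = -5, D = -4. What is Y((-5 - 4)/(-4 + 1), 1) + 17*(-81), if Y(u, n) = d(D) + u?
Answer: -1379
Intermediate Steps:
Y(u, n) = -5 + u
Y((-5 - 4)/(-4 + 1), 1) + 17*(-81) = (-5 + (-5 - 4)/(-4 + 1)) + 17*(-81) = (-5 - 9/(-3)) - 1377 = (-5 - 9*(-⅓)) - 1377 = (-5 + 3) - 1377 = -2 - 1377 = -1379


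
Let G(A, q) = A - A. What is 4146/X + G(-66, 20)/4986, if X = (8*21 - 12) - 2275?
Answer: -4146/2119 ≈ -1.9566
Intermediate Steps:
G(A, q) = 0
X = -2119 (X = (168 - 12) - 2275 = 156 - 2275 = -2119)
4146/X + G(-66, 20)/4986 = 4146/(-2119) + 0/4986 = 4146*(-1/2119) + 0*(1/4986) = -4146/2119 + 0 = -4146/2119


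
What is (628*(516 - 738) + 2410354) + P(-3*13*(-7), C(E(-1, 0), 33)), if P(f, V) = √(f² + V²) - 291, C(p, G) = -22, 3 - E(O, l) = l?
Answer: 2270647 + √75013 ≈ 2.2709e+6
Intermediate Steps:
E(O, l) = 3 - l
P(f, V) = -291 + √(V² + f²) (P(f, V) = √(V² + f²) - 291 = -291 + √(V² + f²))
(628*(516 - 738) + 2410354) + P(-3*13*(-7), C(E(-1, 0), 33)) = (628*(516 - 738) + 2410354) + (-291 + √((-22)² + (-3*13*(-7))²)) = (628*(-222) + 2410354) + (-291 + √(484 + (-39*(-7))²)) = (-139416 + 2410354) + (-291 + √(484 + 273²)) = 2270938 + (-291 + √(484 + 74529)) = 2270938 + (-291 + √75013) = 2270647 + √75013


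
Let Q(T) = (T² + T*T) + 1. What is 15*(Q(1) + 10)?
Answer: 195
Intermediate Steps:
Q(T) = 1 + 2*T² (Q(T) = (T² + T²) + 1 = 2*T² + 1 = 1 + 2*T²)
15*(Q(1) + 10) = 15*((1 + 2*1²) + 10) = 15*((1 + 2*1) + 10) = 15*((1 + 2) + 10) = 15*(3 + 10) = 15*13 = 195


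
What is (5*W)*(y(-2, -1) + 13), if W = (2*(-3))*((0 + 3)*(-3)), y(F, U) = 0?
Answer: 3510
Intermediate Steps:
W = 54 (W = -18*(-3) = -6*(-9) = 54)
(5*W)*(y(-2, -1) + 13) = (5*54)*(0 + 13) = 270*13 = 3510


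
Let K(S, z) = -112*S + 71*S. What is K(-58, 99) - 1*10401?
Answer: -8023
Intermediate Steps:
K(S, z) = -41*S
K(-58, 99) - 1*10401 = -41*(-58) - 1*10401 = 2378 - 10401 = -8023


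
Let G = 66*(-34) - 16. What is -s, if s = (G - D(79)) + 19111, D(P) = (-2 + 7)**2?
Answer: -16826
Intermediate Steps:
D(P) = 25 (D(P) = 5**2 = 25)
G = -2260 (G = -2244 - 16 = -2260)
s = 16826 (s = (-2260 - 1*25) + 19111 = (-2260 - 25) + 19111 = -2285 + 19111 = 16826)
-s = -1*16826 = -16826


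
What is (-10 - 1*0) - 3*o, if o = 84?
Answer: -262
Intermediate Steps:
(-10 - 1*0) - 3*o = (-10 - 1*0) - 3*84 = (-10 + 0) - 252 = -10 - 252 = -262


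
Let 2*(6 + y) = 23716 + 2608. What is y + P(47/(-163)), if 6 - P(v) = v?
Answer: 2145453/163 ≈ 13162.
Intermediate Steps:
P(v) = 6 - v
y = 13156 (y = -6 + (23716 + 2608)/2 = -6 + (1/2)*26324 = -6 + 13162 = 13156)
y + P(47/(-163)) = 13156 + (6 - 47/(-163)) = 13156 + (6 - 47*(-1)/163) = 13156 + (6 - 1*(-47/163)) = 13156 + (6 + 47/163) = 13156 + 1025/163 = 2145453/163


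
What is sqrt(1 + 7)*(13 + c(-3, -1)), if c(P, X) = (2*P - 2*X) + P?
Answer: 12*sqrt(2) ≈ 16.971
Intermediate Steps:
c(P, X) = -2*X + 3*P (c(P, X) = (-2*X + 2*P) + P = -2*X + 3*P)
sqrt(1 + 7)*(13 + c(-3, -1)) = sqrt(1 + 7)*(13 + (-2*(-1) + 3*(-3))) = sqrt(8)*(13 + (2 - 9)) = (2*sqrt(2))*(13 - 7) = (2*sqrt(2))*6 = 12*sqrt(2)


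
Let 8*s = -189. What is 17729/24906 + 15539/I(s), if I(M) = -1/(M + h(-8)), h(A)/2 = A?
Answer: 61341842855/99624 ≈ 6.1573e+5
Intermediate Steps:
s = -189/8 (s = (⅛)*(-189) = -189/8 ≈ -23.625)
h(A) = 2*A
I(M) = -1/(-16 + M) (I(M) = -1/(M + 2*(-8)) = -1/(M - 16) = -1/(-16 + M))
17729/24906 + 15539/I(s) = 17729/24906 + 15539/((-1/(-16 - 189/8))) = 17729*(1/24906) + 15539/((-1/(-317/8))) = 17729/24906 + 15539/((-1*(-8/317))) = 17729/24906 + 15539/(8/317) = 17729/24906 + 15539*(317/8) = 17729/24906 + 4925863/8 = 61341842855/99624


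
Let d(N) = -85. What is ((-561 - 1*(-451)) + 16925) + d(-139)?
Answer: 16730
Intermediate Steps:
((-561 - 1*(-451)) + 16925) + d(-139) = ((-561 - 1*(-451)) + 16925) - 85 = ((-561 + 451) + 16925) - 85 = (-110 + 16925) - 85 = 16815 - 85 = 16730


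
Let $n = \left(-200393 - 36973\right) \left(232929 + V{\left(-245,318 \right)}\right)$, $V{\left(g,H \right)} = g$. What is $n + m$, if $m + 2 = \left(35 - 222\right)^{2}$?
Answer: $-55231235377$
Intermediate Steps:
$m = 34967$ ($m = -2 + \left(35 - 222\right)^{2} = -2 + \left(-187\right)^{2} = -2 + 34969 = 34967$)
$n = -55231270344$ ($n = \left(-200393 - 36973\right) \left(232929 - 245\right) = \left(-237366\right) 232684 = -55231270344$)
$n + m = -55231270344 + 34967 = -55231235377$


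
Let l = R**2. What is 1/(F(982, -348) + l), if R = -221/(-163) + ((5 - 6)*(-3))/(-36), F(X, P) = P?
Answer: -3825936/1325230607 ≈ -0.0028870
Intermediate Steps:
R = 2489/1956 (R = -221*(-1/163) - 1*(-3)*(-1/36) = 221/163 + 3*(-1/36) = 221/163 - 1/12 = 2489/1956 ≈ 1.2725)
l = 6195121/3825936 (l = (2489/1956)**2 = 6195121/3825936 ≈ 1.6192)
1/(F(982, -348) + l) = 1/(-348 + 6195121/3825936) = 1/(-1325230607/3825936) = -3825936/1325230607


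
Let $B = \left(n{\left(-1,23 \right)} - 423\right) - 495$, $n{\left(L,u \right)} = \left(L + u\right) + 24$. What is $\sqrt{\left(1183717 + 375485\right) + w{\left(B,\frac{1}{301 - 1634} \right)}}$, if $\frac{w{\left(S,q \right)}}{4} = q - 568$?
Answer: $\frac{\sqrt{2766491785438}}{1333} \approx 1247.8$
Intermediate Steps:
$n{\left(L,u \right)} = 24 + L + u$
$B = -872$ ($B = \left(\left(24 - 1 + 23\right) - 423\right) - 495 = \left(46 - 423\right) - 495 = -377 - 495 = -872$)
$w{\left(S,q \right)} = -2272 + 4 q$ ($w{\left(S,q \right)} = 4 \left(q - 568\right) = 4 \left(-568 + q\right) = -2272 + 4 q$)
$\sqrt{\left(1183717 + 375485\right) + w{\left(B,\frac{1}{301 - 1634} \right)}} = \sqrt{\left(1183717 + 375485\right) - \left(2272 - \frac{4}{301 - 1634}\right)} = \sqrt{1559202 - \left(2272 - \frac{4}{-1333}\right)} = \sqrt{1559202 + \left(-2272 + 4 \left(- \frac{1}{1333}\right)\right)} = \sqrt{1559202 - \frac{3028580}{1333}} = \sqrt{\frac{2075387686}{1333}} = \frac{\sqrt{2766491785438}}{1333}$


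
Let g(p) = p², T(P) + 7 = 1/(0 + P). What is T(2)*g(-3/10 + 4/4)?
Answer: -637/200 ≈ -3.1850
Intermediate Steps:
T(P) = -7 + 1/P (T(P) = -7 + 1/(0 + P) = -7 + 1/P)
T(2)*g(-3/10 + 4/4) = (-7 + 1/2)*(-3/10 + 4/4)² = (-7 + ½)*(-3*⅒ + 4*(¼))² = -13*(-3/10 + 1)²/2 = -13*(7/10)²/2 = -13/2*49/100 = -637/200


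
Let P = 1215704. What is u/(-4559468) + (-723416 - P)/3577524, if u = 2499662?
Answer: -2222994548131/2038950774654 ≈ -1.0903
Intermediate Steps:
u/(-4559468) + (-723416 - P)/3577524 = 2499662/(-4559468) + (-723416 - 1*1215704)/3577524 = 2499662*(-1/4559468) + (-723416 - 1215704)*(1/3577524) = -1249831/2279734 - 1939120*1/3577524 = -1249831/2279734 - 484780/894381 = -2222994548131/2038950774654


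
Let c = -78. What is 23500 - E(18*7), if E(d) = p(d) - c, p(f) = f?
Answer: 23296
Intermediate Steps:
E(d) = 78 + d (E(d) = d - 1*(-78) = d + 78 = 78 + d)
23500 - E(18*7) = 23500 - (78 + 18*7) = 23500 - (78 + 126) = 23500 - 1*204 = 23500 - 204 = 23296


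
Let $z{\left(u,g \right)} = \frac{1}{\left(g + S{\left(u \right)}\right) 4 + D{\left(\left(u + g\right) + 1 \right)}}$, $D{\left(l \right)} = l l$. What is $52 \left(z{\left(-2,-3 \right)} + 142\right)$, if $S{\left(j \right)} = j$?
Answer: $7371$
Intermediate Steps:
$D{\left(l \right)} = l^{2}$
$z{\left(u,g \right)} = \frac{1}{\left(1 + g + u\right)^{2} + 4 g + 4 u}$ ($z{\left(u,g \right)} = \frac{1}{\left(g + u\right) 4 + \left(\left(u + g\right) + 1\right)^{2}} = \frac{1}{\left(4 g + 4 u\right) + \left(\left(g + u\right) + 1\right)^{2}} = \frac{1}{\left(4 g + 4 u\right) + \left(1 + g + u\right)^{2}} = \frac{1}{\left(1 + g + u\right)^{2} + 4 g + 4 u}$)
$52 \left(z{\left(-2,-3 \right)} + 142\right) = 52 \left(\frac{1}{\left(1 - 3 - 2\right)^{2} + 4 \left(-3\right) + 4 \left(-2\right)} + 142\right) = 52 \left(\frac{1}{\left(-4\right)^{2} - 12 - 8} + 142\right) = 52 \left(\frac{1}{16 - 12 - 8} + 142\right) = 52 \left(\frac{1}{-4} + 142\right) = 52 \left(- \frac{1}{4} + 142\right) = 52 \cdot \frac{567}{4} = 7371$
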